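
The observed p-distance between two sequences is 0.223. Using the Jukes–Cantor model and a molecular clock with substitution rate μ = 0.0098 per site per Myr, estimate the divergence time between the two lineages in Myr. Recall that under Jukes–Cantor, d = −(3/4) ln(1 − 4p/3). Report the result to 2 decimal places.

d = −(3/4) ln(1 − 4p/3) = −0.75 ln(1 − 0.297333) = −0.75 ln(0.702667)
  = −0.75 × (-0.352872) = 0.264654 substitutions/site.
Under a molecular clock d = 2μt, so t = d/(2μ) = 0.264654 / (2 × 0.0098) = 13.50 Myr.

13.50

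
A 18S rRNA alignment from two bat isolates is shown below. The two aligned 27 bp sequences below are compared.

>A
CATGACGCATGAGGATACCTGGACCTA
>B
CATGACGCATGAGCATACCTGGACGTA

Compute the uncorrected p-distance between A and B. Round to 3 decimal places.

0.074

The sequences differ at 2 of 27 positions (sites 14, 25).
p = 2/27 = 0.074074… ≈ 0.074 (to 3 d.p.).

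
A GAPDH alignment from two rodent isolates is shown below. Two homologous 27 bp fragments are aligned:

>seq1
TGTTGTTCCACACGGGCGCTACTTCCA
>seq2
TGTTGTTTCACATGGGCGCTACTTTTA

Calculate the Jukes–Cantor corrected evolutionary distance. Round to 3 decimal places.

0.165

The sequences differ at 4 of 27 sites (8, 13, 25, 26), so p = 4/27 ≈ 0.148148.
d = −(3/4) ln(1 − 4p/3) = −0.75 ln(1 − 0.197531) = −0.75 ln(0.802469)
  = −0.75 × (-0.220062) = 0.165047 substitutions/site.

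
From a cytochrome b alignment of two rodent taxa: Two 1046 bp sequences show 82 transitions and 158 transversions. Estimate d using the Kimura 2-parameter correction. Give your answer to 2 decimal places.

P = 82/1046 ≈ 0.078394 and Q = 158/1046 ≈ 0.151052.
Under the Kimura two-parameter model, d = −½ ln(1 − 2P − Q) − ¼ ln(1 − 2Q).
1 − 2P − Q = 0.69216, giving −½ ln(0.69216) = 0.183969.
1 − 2Q = 0.697896, giving −¼ ln(0.697896) = 0.089921.
d = 0.183969 + 0.089921 = 0.273890.

0.27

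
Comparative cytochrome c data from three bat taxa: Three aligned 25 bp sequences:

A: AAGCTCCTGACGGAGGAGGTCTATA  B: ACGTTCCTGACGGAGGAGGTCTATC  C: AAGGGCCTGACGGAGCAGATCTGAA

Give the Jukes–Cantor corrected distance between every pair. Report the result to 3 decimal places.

A–B: 3/25 sites differ → p = 0.12, d = −0.75 ln(1 − 0.16) = 0.130765 ≈ 0.131.
A–C: 6/25 sites differ → p = 0.24, d = −0.75 ln(1 − 0.32) = 0.289247 ≈ 0.289.
B–C: 8/25 sites differ → p = 0.32, d = −0.75 ln(1 − 0.426667) = 0.417216 ≈ 0.417.

d(A,B) = 0.131, d(A,C) = 0.289, d(B,C) = 0.417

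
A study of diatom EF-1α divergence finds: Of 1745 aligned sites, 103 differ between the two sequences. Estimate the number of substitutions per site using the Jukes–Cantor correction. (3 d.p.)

p = 103/1745 ≈ 0.059026.
d = −(3/4) ln(1 − 4p/3) = −0.75 ln(1 − 0.078701) = −0.75 ln(0.921299)
  = −0.75 × (-0.081971) = 0.061478 substitutions/site.

0.061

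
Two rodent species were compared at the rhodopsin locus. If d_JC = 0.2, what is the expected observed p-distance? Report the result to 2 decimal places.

0.18

p = (3/4)(1 − e^(−4d/3)) = 0.75 × (1 − e^(-0.266667)) = 0.75 × (1 − 0.765928) = 0.175554.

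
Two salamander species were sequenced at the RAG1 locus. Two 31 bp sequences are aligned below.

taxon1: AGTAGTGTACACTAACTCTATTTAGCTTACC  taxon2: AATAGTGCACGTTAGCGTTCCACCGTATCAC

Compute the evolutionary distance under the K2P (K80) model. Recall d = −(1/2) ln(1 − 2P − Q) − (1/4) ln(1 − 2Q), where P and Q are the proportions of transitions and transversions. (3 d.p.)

Of 31 sites, 9 differences are transitions and 7 are transversions, so P = 9/31 ≈ 0.290323 and Q = 7/31 ≈ 0.225806.
Under the Kimura two-parameter model, d = −½ ln(1 − 2P − Q) − ¼ ln(1 − 2Q).
1 − 2P − Q = 0.193548, giving −½ ln(0.193548) = 0.821115.
1 − 2Q = 0.548388, giving −¼ ln(0.548388) = 0.150193.
d = 0.821115 + 0.150193 = 0.971308.

0.971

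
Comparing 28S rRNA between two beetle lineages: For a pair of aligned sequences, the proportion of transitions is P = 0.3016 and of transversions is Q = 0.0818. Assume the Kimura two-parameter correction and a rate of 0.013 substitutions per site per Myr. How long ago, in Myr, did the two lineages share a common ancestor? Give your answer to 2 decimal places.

Under the Kimura two-parameter model, d = −½ ln(1 − 2P − Q) − ¼ ln(1 − 2Q).
1 − 2P − Q = 0.315, giving −½ ln(0.315) = 0.577591.
1 − 2Q = 0.8364, giving −¼ ln(0.8364) = 0.044662.
d = 0.577591 + 0.044662 = 0.622253.
Under a molecular clock d = 2μt, so t = d/(2μ) = 0.622253 / (2 × 0.013) = 23.93 Myr.

23.93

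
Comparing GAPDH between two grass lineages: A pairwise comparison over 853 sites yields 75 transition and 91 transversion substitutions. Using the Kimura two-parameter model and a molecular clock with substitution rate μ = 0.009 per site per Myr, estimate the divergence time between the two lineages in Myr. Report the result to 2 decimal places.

P = 75/853 ≈ 0.087925 and Q = 91/853 ≈ 0.106682.
Under the Kimura two-parameter model, d = −½ ln(1 − 2P − Q) − ¼ ln(1 − 2Q).
1 − 2P − Q = 0.717468, giving −½ ln(0.717468) = 0.166013.
1 − 2Q = 0.786636, giving −¼ ln(0.786636) = 0.059997.
d = 0.166013 + 0.059997 = 0.226010.
Under a molecular clock d = 2μt, so t = d/(2μ) = 0.226010 / (2 × 0.009) = 12.56 Myr.

12.56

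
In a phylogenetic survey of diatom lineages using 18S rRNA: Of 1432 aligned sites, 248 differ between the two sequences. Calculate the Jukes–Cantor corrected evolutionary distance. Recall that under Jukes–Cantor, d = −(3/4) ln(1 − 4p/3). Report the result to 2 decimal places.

p = 248/1432 ≈ 0.173184.
d = −(3/4) ln(1 − 4p/3) = −0.75 ln(1 − 0.230912) = −0.75 ln(0.769088)
  = −0.75 × (-0.262550) = 0.196913 substitutions/site.

0.20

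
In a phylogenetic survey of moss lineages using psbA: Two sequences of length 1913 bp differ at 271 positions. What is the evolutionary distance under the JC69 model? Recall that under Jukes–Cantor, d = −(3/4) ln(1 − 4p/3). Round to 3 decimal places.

p = 271/1913 ≈ 0.141662.
d = −(3/4) ln(1 − 4p/3) = −0.75 ln(1 − 0.188883) = −0.75 ln(0.811117)
  = −0.75 × (-0.209343) = 0.157007 substitutions/site.

0.157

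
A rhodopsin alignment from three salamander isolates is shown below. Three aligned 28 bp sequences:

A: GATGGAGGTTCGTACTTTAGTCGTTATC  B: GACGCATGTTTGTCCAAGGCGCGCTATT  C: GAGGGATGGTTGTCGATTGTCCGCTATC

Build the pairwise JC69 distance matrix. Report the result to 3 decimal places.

d(A,B) = 0.724, d(A,C) = 0.556, d(B,C) = 0.420

A–B: 13/28 sites differ → p ≈ 0.464286, d = −0.75 ln(1 − 0.619048) = 0.723811 ≈ 0.724.
A–C: 11/28 sites differ → p ≈ 0.392857, d = −0.75 ln(1 − 0.523809) = 0.556452 ≈ 0.556.
B–C: 9/28 sites differ → p ≈ 0.321429, d = −0.75 ln(1 − 0.428572) = 0.419713 ≈ 0.420.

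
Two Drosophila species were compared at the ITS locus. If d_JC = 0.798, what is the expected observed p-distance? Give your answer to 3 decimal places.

0.491

p = (3/4)(1 − e^(−4d/3)) = 0.75 × (1 − e^(-1.064)) = 0.75 × (1 − 0.345073) = 0.491195.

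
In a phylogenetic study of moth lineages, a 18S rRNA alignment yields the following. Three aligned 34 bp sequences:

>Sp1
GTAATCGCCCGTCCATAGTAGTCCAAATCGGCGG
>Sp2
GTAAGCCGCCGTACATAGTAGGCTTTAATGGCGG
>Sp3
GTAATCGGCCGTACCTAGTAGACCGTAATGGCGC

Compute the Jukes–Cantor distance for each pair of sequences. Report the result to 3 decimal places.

Sp1–Sp2: 10/34 sites differ → p ≈ 0.294118, d = −0.75 ln(1 − 0.392157) = 0.373379 ≈ 0.373.
Sp1–Sp3: 9/34 sites differ → p ≈ 0.264706, d = −0.75 ln(1 − 0.352941) = 0.326488 ≈ 0.326.
Sp2–Sp3: 7/34 sites differ → p ≈ 0.205882, d = −0.75 ln(1 − 0.274509) = 0.240680 ≈ 0.241.

d(Sp1,Sp2) = 0.373, d(Sp1,Sp3) = 0.326, d(Sp2,Sp3) = 0.241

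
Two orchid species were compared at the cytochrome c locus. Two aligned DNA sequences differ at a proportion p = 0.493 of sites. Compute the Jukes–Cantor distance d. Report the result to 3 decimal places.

0.803

d = −(3/4) ln(1 − 4p/3) = −0.75 ln(1 − 0.657333) = −0.75 ln(0.342667)
  = −0.75 × (-1.070996) = 0.803247 substitutions/site.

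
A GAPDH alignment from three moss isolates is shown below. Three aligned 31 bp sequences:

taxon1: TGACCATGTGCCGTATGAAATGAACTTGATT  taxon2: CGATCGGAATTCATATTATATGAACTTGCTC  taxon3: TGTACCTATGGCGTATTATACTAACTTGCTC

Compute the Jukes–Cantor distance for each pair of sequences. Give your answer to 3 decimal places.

taxon1–taxon2: 13/31 sites differ → p ≈ 0.419355, d = −0.75 ln(1 − 0.55914) = 0.614271 ≈ 0.614.
taxon1–taxon3: 11/31 sites differ → p ≈ 0.354839, d = −0.75 ln(1 − 0.473119) = 0.480585 ≈ 0.481.
taxon2–taxon3: 11/31 sites differ → p ≈ 0.354839, d = −0.75 ln(1 − 0.473119) = 0.480585 ≈ 0.481.

d(taxon1,taxon2) = 0.614, d(taxon1,taxon3) = 0.481, d(taxon2,taxon3) = 0.481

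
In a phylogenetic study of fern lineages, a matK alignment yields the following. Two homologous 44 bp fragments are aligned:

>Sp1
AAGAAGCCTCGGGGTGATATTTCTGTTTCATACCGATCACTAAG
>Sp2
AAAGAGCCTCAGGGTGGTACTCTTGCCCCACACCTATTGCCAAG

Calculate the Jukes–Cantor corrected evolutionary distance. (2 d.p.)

The sequences differ at 15 of 44 sites, so p = 15/44 ≈ 0.340909.
d = −(3/4) ln(1 − 4p/3) = −0.75 ln(1 − 0.454545) = −0.75 ln(0.545455)
  = −0.75 × (-0.606135) = 0.454601 substitutions/site.

0.45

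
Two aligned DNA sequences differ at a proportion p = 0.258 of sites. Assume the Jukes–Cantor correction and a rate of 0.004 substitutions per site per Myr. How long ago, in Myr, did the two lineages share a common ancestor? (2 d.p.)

d = −(3/4) ln(1 − 4p/3) = −0.75 ln(1 − 0.344) = −0.75 ln(0.656)
  = −0.75 × (-0.421594) = 0.316196 substitutions/site.
Under a molecular clock d = 2μt, so t = d/(2μ) = 0.316196 / (2 × 0.004) = 39.52 Myr.

39.52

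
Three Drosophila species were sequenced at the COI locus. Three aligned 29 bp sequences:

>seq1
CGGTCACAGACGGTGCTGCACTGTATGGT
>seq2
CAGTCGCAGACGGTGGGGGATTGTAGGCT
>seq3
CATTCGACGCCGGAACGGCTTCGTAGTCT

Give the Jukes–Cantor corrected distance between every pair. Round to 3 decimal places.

d(seq1,seq2) = 0.344, d(seq1,seq3) = 0.878, d(seq2,seq3) = 0.529

seq1–seq2: 8/29 sites differ → p ≈ 0.275862, d = −0.75 ln(1 − 0.367816) = 0.343931 ≈ 0.344.
seq1–seq3: 15/29 sites differ → p ≈ 0.517241, d = −0.75 ln(1 − 0.689655) = 0.877553 ≈ 0.878.
seq2–seq3: 11/29 sites differ → p ≈ 0.37931, d = −0.75 ln(1 − 0.505747) = 0.528531 ≈ 0.529.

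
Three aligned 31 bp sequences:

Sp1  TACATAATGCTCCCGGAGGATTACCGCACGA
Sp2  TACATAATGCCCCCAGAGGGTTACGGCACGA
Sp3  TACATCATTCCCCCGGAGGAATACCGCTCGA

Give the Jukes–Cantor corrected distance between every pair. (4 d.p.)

Sp1–Sp2: 4/31 sites differ → p ≈ 0.129032, d = −0.75 ln(1 − 0.172043) = 0.141596 ≈ 0.1416.
Sp1–Sp3: 5/31 sites differ → p ≈ 0.16129, d = −0.75 ln(1 − 0.215053) = 0.181604 ≈ 0.1816.
Sp2–Sp3: 7/31 sites differ → p ≈ 0.225806, d = −0.75 ln(1 − 0.301075) = 0.268659 ≈ 0.2687.

d(Sp1,Sp2) = 0.1416, d(Sp1,Sp3) = 0.1816, d(Sp2,Sp3) = 0.2687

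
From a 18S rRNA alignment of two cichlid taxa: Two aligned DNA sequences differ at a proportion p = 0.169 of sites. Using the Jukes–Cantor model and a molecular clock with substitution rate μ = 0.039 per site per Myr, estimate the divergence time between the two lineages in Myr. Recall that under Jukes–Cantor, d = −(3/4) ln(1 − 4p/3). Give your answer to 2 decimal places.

d = −(3/4) ln(1 − 4p/3) = −0.75 ln(1 − 0.225333) = −0.75 ln(0.774667)
  = −0.75 × (-0.255322) = 0.191492 substitutions/site.
Under a molecular clock d = 2μt, so t = d/(2μ) = 0.191492 / (2 × 0.039) = 2.46 Myr.

2.46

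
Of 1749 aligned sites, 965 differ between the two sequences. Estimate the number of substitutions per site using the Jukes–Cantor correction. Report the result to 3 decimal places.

0.998

p = 965/1749 ≈ 0.551744.
d = −(3/4) ln(1 − 4p/3) = −0.75 ln(1 − 0.735659) = −0.75 ln(0.264341)
  = −0.75 × (-1.330515) = 0.997886 substitutions/site.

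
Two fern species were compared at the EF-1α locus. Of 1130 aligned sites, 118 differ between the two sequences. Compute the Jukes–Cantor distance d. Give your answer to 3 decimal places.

p = 118/1130 ≈ 0.104425.
d = −(3/4) ln(1 − 4p/3) = −0.75 ln(1 − 0.139233) = −0.75 ln(0.860767)
  = −0.75 × (-0.149931) = 0.112448 substitutions/site.

0.112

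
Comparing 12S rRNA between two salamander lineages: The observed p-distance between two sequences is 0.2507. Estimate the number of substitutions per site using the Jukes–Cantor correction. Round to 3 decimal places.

d = −(3/4) ln(1 − 4p/3) = −0.75 ln(1 − 0.334267) = −0.75 ln(0.665733)
  = −0.75 × (-0.406867) = 0.305150 substitutions/site.

0.305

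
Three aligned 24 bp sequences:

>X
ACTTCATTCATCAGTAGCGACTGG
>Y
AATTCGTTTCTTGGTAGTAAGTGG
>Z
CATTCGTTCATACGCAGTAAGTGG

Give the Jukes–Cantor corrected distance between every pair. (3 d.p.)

d(X,Y) = 0.520, d(X,Z) = 0.520, d(Y,Z) = 0.304

X–Y: 9/24 sites differ → p = 0.375, d = −0.75 ln(1 − 0.5) = 0.519860 ≈ 0.520.
X–Z: 9/24 sites differ → p = 0.375, d = −0.75 ln(1 − 0.5) = 0.519860 ≈ 0.520.
Y–Z: 6/24 sites differ → p = 0.25, d = −0.75 ln(1 − 0.333333) = 0.304098 ≈ 0.304.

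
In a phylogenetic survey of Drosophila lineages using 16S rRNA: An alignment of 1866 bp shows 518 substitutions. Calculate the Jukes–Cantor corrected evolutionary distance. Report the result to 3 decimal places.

p = 518/1866 ≈ 0.277599.
d = −(3/4) ln(1 − 4p/3) = −0.75 ln(1 − 0.370132) = −0.75 ln(0.629868)
  = −0.75 × (-0.462245) = 0.346684 substitutions/site.

0.347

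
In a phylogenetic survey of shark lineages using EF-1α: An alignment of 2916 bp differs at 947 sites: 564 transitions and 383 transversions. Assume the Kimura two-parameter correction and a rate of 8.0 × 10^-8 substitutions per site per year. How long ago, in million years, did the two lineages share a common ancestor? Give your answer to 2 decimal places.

2.76

P = 564/2916 ≈ 0.193416 and Q = 383/2916 ≈ 0.131344.
Under the Kimura two-parameter model, d = −½ ln(1 − 2P − Q) − ¼ ln(1 − 2Q).
1 − 2P − Q = 0.481824, giving −½ ln(0.481824) = 0.365088.
1 − 2Q = 0.737312, giving −¼ ln(0.737312) = 0.076186.
d = 0.365088 + 0.076186 = 0.441274.
Under a molecular clock d = 2μt, so t = d/(2μ) = 0.441274 / (2 × 8.0 × 10^-8) = 2.76 million years.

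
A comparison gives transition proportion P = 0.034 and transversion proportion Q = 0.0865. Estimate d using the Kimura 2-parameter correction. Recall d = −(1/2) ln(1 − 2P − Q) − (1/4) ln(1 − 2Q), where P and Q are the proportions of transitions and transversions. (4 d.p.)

0.1314

Under the Kimura two-parameter model, d = −½ ln(1 − 2P − Q) − ¼ ln(1 − 2Q).
1 − 2P − Q = 0.8455, giving −½ ln(0.8455) = 0.083914.
1 − 2Q = 0.827, giving −¼ ln(0.827) = 0.047488.
d = 0.083914 + 0.047488 = 0.131402.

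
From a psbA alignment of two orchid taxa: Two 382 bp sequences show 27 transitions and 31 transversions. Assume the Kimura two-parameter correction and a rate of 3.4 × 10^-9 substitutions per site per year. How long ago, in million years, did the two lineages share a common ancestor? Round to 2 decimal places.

25.02

P = 27/382 ≈ 0.070681 and Q = 31/382 ≈ 0.081152.
Under the Kimura two-parameter model, d = −½ ln(1 − 2P − Q) − ¼ ln(1 − 2Q).
1 − 2P − Q = 0.777486, giving −½ ln(0.777486) = 0.125845.
1 − 2Q = 0.837696, giving −¼ ln(0.837696) = 0.044275.
d = 0.125845 + 0.044275 = 0.170120.
Under a molecular clock d = 2μt, so t = d/(2μ) = 0.170120 / (2 × 3.4 × 10^-9) = 25.02 million years.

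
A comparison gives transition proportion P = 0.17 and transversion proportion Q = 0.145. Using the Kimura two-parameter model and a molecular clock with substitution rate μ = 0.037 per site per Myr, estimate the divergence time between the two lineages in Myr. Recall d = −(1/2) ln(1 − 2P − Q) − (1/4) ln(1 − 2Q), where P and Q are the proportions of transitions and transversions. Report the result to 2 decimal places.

Under the Kimura two-parameter model, d = −½ ln(1 − 2P − Q) − ¼ ln(1 − 2Q).
1 − 2P − Q = 0.515, giving −½ ln(0.515) = 0.331794.
1 − 2Q = 0.71, giving −¼ ln(0.71) = 0.085623.
d = 0.331794 + 0.085623 = 0.417417.
Under a molecular clock d = 2μt, so t = d/(2μ) = 0.417417 / (2 × 0.037) = 5.64 Myr.

5.64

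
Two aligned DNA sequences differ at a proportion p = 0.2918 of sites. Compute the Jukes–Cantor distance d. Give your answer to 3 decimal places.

0.370

d = −(3/4) ln(1 − 4p/3) = −0.75 ln(1 − 0.389067) = −0.75 ln(0.610933)
  = −0.75 × (-0.492768) = 0.369576 substitutions/site.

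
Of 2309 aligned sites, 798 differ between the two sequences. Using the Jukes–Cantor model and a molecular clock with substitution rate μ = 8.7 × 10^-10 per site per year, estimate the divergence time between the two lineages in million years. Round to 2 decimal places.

p = 798/2309 ≈ 0.345604.
d = −(3/4) ln(1 − 4p/3) = −0.75 ln(1 − 0.460805) = −0.75 ln(0.539195)
  = −0.75 × (-0.617678) = 0.463259 substitutions/site.
Under a molecular clock d = 2μt, so t = d/(2μ) = 0.463259 / (2 × 8.7 × 10^-10) = 266.24 million years.

266.24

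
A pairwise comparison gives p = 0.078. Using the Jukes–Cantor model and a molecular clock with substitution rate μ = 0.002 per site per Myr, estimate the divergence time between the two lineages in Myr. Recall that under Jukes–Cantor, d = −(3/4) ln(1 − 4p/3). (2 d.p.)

20.59

d = −(3/4) ln(1 − 4p/3) = −0.75 ln(1 − 0.104) = −0.75 ln(0.896)
  = −0.75 × (-0.109815) = 0.082361 substitutions/site.
Under a molecular clock d = 2μt, so t = d/(2μ) = 0.082361 / (2 × 0.002) = 20.59 Myr.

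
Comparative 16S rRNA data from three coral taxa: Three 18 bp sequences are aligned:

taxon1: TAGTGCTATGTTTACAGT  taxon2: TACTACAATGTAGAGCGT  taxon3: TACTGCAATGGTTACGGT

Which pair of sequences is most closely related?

taxon1–taxon2: 7/18 differ, p = 0.389, d = 0.548.
taxon1–taxon3: 4/18 differ, p = 0.222, d = 0.264.
taxon2–taxon3: 6/18 differ, p = 0.333, d = 0.441.
The smallest distance is between taxon1 and taxon3.

taxon1 and taxon3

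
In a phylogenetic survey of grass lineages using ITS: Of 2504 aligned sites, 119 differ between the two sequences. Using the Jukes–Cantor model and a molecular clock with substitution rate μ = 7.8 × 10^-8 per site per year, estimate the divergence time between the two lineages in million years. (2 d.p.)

0.31

p = 119/2504 ≈ 0.047524.
d = −(3/4) ln(1 − 4p/3) = −0.75 ln(1 − 0.063365) = −0.75 ln(0.936635)
  = −0.75 × (-0.065462) = 0.049097 substitutions/site.
Under a molecular clock d = 2μt, so t = d/(2μ) = 0.049097 / (2 × 7.8 × 10^-8) = 0.31 million years.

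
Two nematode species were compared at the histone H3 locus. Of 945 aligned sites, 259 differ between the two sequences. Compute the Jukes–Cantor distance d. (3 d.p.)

p = 259/945 ≈ 0.274074.
d = −(3/4) ln(1 − 4p/3) = −0.75 ln(1 − 0.365432) = −0.75 ln(0.634568)
  = −0.75 × (-0.454811) = 0.341108 substitutions/site.

0.341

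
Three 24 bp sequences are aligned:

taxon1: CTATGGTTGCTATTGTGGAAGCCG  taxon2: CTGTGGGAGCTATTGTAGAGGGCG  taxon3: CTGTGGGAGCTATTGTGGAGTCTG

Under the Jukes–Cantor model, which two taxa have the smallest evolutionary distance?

taxon1–taxon2: 6/24 differ, p = 0.250, d = 0.304.
taxon1–taxon3: 6/24 differ, p = 0.250, d = 0.304.
taxon2–taxon3: 4/24 differ, p = 0.167, d = 0.188.
The smallest distance is between taxon2 and taxon3.

taxon2 and taxon3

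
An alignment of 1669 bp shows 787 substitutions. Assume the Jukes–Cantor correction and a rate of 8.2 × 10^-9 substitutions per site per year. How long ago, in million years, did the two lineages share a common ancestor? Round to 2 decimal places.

p = 787/1669 ≈ 0.47154.
d = −(3/4) ln(1 − 4p/3) = −0.75 ln(1 − 0.62872) = −0.75 ln(0.37128)
  = −0.75 × (-0.990799) = 0.743099 substitutions/site.
Under a molecular clock d = 2μt, so t = d/(2μ) = 0.743099 / (2 × 8.2 × 10^-9) = 45.31 million years.

45.31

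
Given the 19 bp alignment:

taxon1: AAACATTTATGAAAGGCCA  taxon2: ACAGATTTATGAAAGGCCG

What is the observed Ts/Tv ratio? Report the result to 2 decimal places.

0.50

Transitions are A↔G and C↔T; transversions are all other mismatches.
Transitions: 1. Transversions: 2.
R = 1/2 = 0.50.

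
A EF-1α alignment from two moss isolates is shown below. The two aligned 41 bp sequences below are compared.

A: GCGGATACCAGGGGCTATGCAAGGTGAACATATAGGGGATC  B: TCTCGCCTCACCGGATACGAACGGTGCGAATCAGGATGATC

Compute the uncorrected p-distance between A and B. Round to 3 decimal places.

The sequences differ at 21 of 41 positions.
p = 21/41 = 0.512195… ≈ 0.512 (to 3 d.p.).

0.512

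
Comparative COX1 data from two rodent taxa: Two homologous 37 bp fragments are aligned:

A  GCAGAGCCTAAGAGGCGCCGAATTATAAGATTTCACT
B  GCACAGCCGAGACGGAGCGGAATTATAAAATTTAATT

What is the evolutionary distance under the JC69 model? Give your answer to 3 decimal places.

The sequences differ at 10 of 37 sites (4, 9, 11, 12, 13, 16, 19, 29, 34, 36), so p = 10/37 ≈ 0.27027.
d = −(3/4) ln(1 − 4p/3) = −0.75 ln(1 − 0.36036) = −0.75 ln(0.63964)
  = −0.75 × (-0.446850) = 0.335138 substitutions/site.

0.335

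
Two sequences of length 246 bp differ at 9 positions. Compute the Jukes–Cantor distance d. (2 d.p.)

p = 9/246 ≈ 0.036585.
d = −(3/4) ln(1 − 4p/3) = −0.75 ln(1 − 0.04878) = −0.75 ln(0.95122)
  = −0.75 × (-0.050010) = 0.037508 substitutions/site.

0.04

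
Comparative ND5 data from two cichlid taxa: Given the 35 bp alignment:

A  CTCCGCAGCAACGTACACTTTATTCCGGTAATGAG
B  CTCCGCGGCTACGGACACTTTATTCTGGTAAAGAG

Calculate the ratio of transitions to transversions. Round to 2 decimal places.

0.67

Transitions are A↔G and C↔T; transversions are all other mismatches.
Transitions: 2. Transversions: 3.
R = 2/3 = 0.666666… ≈ 0.67 (to 2 d.p.).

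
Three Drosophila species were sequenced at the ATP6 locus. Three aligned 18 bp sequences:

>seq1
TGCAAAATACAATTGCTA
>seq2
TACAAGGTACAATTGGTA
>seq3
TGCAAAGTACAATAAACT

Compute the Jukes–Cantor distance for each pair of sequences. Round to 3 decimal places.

seq1–seq2: 4/18 sites differ → p ≈ 0.222222, d = −0.75 ln(1 − 0.296296) = 0.263548 ≈ 0.264.
seq1–seq3: 6/18 sites differ → p ≈ 0.333333, d = −0.75 ln(1 − 0.444444) = 0.440839 ≈ 0.441.
seq2–seq3: 7/18 sites differ → p ≈ 0.388889, d = −0.75 ln(1 − 0.518519) = 0.548166 ≈ 0.548.

d(seq1,seq2) = 0.264, d(seq1,seq3) = 0.441, d(seq2,seq3) = 0.548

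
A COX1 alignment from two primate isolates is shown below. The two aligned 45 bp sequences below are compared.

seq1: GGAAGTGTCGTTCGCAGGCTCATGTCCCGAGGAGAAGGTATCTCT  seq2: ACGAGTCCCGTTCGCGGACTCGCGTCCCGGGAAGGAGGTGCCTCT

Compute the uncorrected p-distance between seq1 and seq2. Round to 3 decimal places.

0.311

The sequences differ at 14 of 45 positions.
p = 14/45 = 0.311111… ≈ 0.311 (to 3 d.p.).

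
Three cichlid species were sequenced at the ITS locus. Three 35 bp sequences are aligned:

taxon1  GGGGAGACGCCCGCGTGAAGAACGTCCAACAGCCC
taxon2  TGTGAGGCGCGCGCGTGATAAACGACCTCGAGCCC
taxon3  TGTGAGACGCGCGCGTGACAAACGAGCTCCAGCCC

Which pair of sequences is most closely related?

taxon1–taxon2: 10/35 differ, p = 0.286, d = 0.360.
taxon1–taxon3: 9/35 differ, p = 0.257, d = 0.315.
taxon2–taxon3: 4/35 differ, p = 0.114, d = 0.124.
The smallest distance is between taxon2 and taxon3.

taxon2 and taxon3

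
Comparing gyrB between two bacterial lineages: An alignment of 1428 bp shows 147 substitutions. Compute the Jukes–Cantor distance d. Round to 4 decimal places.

p = 147/1428 ≈ 0.102941.
d = −(3/4) ln(1 − 4p/3) = −0.75 ln(1 − 0.137255) = −0.75 ln(0.862745)
  = −0.75 × (-0.147636) = 0.110727 substitutions/site.

0.1107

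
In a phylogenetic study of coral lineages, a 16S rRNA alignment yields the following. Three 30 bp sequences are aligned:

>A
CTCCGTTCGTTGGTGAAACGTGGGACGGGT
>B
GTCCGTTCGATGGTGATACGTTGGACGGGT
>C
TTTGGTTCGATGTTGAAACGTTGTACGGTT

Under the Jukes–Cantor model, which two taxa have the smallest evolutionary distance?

A–B: 4/30 differ, p = 0.133, d = 0.147.
A–C: 8/30 differ, p = 0.267, d = 0.330.
B–C: 7/30 differ, p = 0.233, d = 0.280.
The smallest distance is between A and B.

A and B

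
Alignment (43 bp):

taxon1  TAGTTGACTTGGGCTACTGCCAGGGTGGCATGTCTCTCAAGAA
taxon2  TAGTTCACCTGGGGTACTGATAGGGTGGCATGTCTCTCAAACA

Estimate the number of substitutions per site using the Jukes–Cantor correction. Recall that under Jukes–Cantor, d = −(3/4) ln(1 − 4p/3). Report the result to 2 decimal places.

0.18

The sequences differ at 7 of 43 sites (6, 9, 14, 20, 21, 41, 42), so p = 7/43 ≈ 0.162791.
d = −(3/4) ln(1 − 4p/3) = −0.75 ln(1 − 0.217055) = −0.75 ln(0.782945)
  = −0.75 × (-0.244693) = 0.183520 substitutions/site.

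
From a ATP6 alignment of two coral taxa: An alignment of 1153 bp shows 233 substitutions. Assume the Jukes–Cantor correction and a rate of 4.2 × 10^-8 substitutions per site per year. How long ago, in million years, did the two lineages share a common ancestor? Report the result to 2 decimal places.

2.80

p = 233/1153 ≈ 0.202082.
d = −(3/4) ln(1 − 4p/3) = −0.75 ln(1 − 0.269443) = −0.75 ln(0.730557)
  = −0.75 × (-0.313948) = 0.235461 substitutions/site.
Under a molecular clock d = 2μt, so t = d/(2μ) = 0.235461 / (2 × 4.2 × 10^-8) = 2.80 million years.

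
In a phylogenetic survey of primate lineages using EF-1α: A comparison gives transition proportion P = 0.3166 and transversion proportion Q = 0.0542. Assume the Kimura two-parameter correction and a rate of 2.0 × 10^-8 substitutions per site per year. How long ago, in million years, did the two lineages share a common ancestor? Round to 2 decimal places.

Under the Kimura two-parameter model, d = −½ ln(1 − 2P − Q) − ¼ ln(1 − 2Q).
1 − 2P − Q = 0.3126, giving −½ ln(0.3126) = 0.581415.
1 − 2Q = 0.8916, giving −¼ ln(0.8916) = 0.028684.
d = 0.581415 + 0.028684 = 0.610099.
Under a molecular clock d = 2μt, so t = d/(2μ) = 0.610099 / (2 × 2.0 × 10^-8) = 15.25 million years.

15.25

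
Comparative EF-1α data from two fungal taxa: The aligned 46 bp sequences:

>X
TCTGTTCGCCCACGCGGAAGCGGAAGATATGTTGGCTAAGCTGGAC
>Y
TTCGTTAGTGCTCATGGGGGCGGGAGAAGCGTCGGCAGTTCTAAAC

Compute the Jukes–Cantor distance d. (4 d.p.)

The sequences differ at 21 of 46 sites, so p = 21/46 ≈ 0.456522.
d = −(3/4) ln(1 − 4p/3) = −0.75 ln(1 − 0.608696) = −0.75 ln(0.391304)
  = −0.75 × (-0.938271) = 0.703703 substitutions/site.

0.7037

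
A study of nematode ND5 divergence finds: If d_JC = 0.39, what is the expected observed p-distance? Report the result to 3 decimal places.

p = (3/4)(1 − e^(−4d/3)) = 0.75 × (1 − e^(-0.52)) = 0.75 × (1 − 0.594521) = 0.304109.

0.304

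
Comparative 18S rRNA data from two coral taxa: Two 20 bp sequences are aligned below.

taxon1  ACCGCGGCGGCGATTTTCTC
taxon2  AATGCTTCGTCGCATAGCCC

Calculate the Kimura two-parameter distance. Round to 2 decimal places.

0.86

Of 20 sites, 2 differences are transitions and 8 are transversions, so P = 2/20 = 0.1 and Q = 8/20 = 0.4.
Under the Kimura two-parameter model, d = −½ ln(1 − 2P − Q) − ¼ ln(1 − 2Q).
1 − 2P − Q = 0.4, giving −½ ln(0.4) = 0.458145.
1 − 2Q = 0.2, giving −¼ ln(0.2) = 0.402359.
d = 0.458145 + 0.402359 = 0.860504.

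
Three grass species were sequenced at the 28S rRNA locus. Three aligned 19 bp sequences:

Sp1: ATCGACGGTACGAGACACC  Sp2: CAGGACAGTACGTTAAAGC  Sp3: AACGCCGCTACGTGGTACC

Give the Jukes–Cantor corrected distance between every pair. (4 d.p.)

d(Sp1,Sp2) = 0.6181, d(Sp1,Sp3) = 0.4099, d(Sp2,Sp3) = 0.7489

Sp1–Sp2: 8/19 sites differ → p ≈ 0.421053, d = −0.75 ln(1 − 0.561404) = 0.618132 ≈ 0.6181.
Sp1–Sp3: 6/19 sites differ → p ≈ 0.315789, d = −0.75 ln(1 − 0.421052) = 0.409907 ≈ 0.4099.
Sp2–Sp3: 9/19 sites differ → p ≈ 0.473684, d = −0.75 ln(1 − 0.631579) = 0.748897 ≈ 0.7489.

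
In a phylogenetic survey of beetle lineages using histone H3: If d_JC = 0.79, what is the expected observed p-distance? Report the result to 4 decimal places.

p = (3/4)(1 − e^(−4d/3)) = 0.75 × (1 − e^(-1.053333)) = 0.75 × (1 − 0.348773) = 0.488420.

0.4884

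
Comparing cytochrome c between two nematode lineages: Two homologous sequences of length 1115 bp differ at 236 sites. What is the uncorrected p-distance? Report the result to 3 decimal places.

p = 236/1115 = 0.211659… ≈ 0.212 (to 3 d.p.).

0.212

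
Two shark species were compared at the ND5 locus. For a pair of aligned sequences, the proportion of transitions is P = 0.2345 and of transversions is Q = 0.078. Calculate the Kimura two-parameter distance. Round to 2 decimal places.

Under the Kimura two-parameter model, d = −½ ln(1 − 2P − Q) − ¼ ln(1 − 2Q).
1 − 2P − Q = 0.453, giving −½ ln(0.453) = 0.395932.
1 − 2Q = 0.844, giving −¼ ln(0.844) = 0.042401.
d = 0.395932 + 0.042401 = 0.438333.

0.44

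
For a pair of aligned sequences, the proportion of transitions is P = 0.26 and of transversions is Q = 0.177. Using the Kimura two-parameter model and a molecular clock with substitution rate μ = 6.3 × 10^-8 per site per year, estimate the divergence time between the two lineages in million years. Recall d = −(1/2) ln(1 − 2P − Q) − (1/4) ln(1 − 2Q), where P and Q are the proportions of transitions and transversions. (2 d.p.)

5.61

Under the Kimura two-parameter model, d = −½ ln(1 − 2P − Q) − ¼ ln(1 − 2Q).
1 − 2P − Q = 0.303, giving −½ ln(0.303) = 0.597011.
1 − 2Q = 0.646, giving −¼ ln(0.646) = 0.109239.
d = 0.597011 + 0.109239 = 0.706250.
Under a molecular clock d = 2μt, so t = d/(2μ) = 0.706250 / (2 × 6.3 × 10^-8) = 5.61 million years.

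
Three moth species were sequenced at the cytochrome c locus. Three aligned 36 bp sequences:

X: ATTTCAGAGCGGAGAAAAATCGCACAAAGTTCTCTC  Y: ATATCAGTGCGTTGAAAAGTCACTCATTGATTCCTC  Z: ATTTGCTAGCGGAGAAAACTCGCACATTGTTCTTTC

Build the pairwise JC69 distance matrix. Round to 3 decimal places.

X–Y: 12/36 sites differ → p ≈ 0.333333, d = −0.75 ln(1 − 0.444444) = 0.440839 ≈ 0.441.
X–Z: 7/36 sites differ → p ≈ 0.194444, d = −0.75 ln(1 − 0.259259) = 0.225078 ≈ 0.225.
Y–Z: 14/36 sites differ → p ≈ 0.388889, d = −0.75 ln(1 − 0.518519) = 0.548166 ≈ 0.548.

d(X,Y) = 0.441, d(X,Z) = 0.225, d(Y,Z) = 0.548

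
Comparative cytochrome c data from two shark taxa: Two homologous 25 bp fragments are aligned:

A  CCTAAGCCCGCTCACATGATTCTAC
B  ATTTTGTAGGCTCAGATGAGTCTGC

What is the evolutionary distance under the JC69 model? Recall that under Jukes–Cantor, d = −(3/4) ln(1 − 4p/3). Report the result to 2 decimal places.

The sequences differ at 10 of 25 sites (1, 2, 4, 5, 7, 8, 9, 15, 20, 24), so p = 10/25 = 0.4.
d = −(3/4) ln(1 − 4p/3) = −0.75 ln(1 − 0.533333) = −0.75 ln(0.466667)
  = −0.75 × (-0.762139) = 0.571604 substitutions/site.

0.57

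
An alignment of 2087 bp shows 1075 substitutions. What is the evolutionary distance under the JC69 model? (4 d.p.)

0.8707

p = 1075/2087 ≈ 0.515093.
d = −(3/4) ln(1 − 4p/3) = −0.75 ln(1 − 0.686791) = −0.75 ln(0.313209)
  = −0.75 × (-1.160885) = 0.870664 substitutions/site.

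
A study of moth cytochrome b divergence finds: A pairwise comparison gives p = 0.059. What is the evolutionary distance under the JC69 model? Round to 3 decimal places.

0.061

d = −(3/4) ln(1 − 4p/3) = −0.75 ln(1 − 0.078667) = −0.75 ln(0.921333)
  = −0.75 × (-0.081934) = 0.061451 substitutions/site.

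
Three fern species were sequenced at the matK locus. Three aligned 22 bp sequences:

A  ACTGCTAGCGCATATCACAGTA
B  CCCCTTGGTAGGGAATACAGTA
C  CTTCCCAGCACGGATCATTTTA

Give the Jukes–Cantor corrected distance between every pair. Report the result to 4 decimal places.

A–B: 12/22 sites differ → p ≈ 0.545455, d = −0.75 ln(1 − 0.727273) = 0.974463 ≈ 0.9745.
A–C: 10/22 sites differ → p ≈ 0.454545, d = −0.75 ln(1 − 0.60606) = 0.698667 ≈ 0.6987.
B–C: 12/22 sites differ → p ≈ 0.545455, d = −0.75 ln(1 − 0.727273) = 0.974463 ≈ 0.9745.

d(A,B) = 0.9745, d(A,C) = 0.6987, d(B,C) = 0.9745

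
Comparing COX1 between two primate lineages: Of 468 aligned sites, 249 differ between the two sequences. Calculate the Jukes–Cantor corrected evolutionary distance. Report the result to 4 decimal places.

0.9269

p = 249/468 ≈ 0.532051.
d = −(3/4) ln(1 − 4p/3) = −0.75 ln(1 − 0.709401) = −0.75 ln(0.290599)
  = −0.75 × (-1.235811) = 0.926858 substitutions/site.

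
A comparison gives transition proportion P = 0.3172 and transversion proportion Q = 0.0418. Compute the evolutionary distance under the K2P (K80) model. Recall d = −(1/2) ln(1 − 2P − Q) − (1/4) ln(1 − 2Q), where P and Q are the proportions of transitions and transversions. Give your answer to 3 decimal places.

Under the Kimura two-parameter model, d = −½ ln(1 − 2P − Q) − ¼ ln(1 − 2Q).
1 − 2P − Q = 0.3238, giving −½ ln(0.3238) = 0.563815.
1 − 2Q = 0.9164, giving −¼ ln(0.9164) = 0.021826.
d = 0.563815 + 0.021826 = 0.585641.

0.586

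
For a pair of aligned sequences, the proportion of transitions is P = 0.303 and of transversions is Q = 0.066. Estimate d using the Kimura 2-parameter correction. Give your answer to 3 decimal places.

Under the Kimura two-parameter model, d = −½ ln(1 − 2P − Q) − ¼ ln(1 − 2Q).
1 − 2P − Q = 0.328, giving −½ ln(0.328) = 0.557371.
1 − 2Q = 0.868, giving −¼ ln(0.868) = 0.035391.
d = 0.557371 + 0.035391 = 0.592762.

0.593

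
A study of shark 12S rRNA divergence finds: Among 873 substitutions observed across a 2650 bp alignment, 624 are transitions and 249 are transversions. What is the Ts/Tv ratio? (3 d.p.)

2.506

R = 624/249 = 2.506024… ≈ 2.506 (to 3 d.p.).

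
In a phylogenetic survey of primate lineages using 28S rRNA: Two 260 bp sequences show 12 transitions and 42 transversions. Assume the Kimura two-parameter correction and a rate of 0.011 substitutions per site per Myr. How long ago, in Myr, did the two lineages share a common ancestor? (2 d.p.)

P = 12/260 ≈ 0.046154 and Q = 42/260 ≈ 0.161538.
Under the Kimura two-parameter model, d = −½ ln(1 − 2P − Q) − ¼ ln(1 − 2Q).
1 − 2P − Q = 0.746154, giving −½ ln(0.746154) = 0.146412.
1 − 2Q = 0.676924, giving −¼ ln(0.676924) = 0.097549.
d = 0.146412 + 0.097549 = 0.243961.
Under a molecular clock d = 2μt, so t = d/(2μ) = 0.243961 / (2 × 0.011) = 11.09 Myr.

11.09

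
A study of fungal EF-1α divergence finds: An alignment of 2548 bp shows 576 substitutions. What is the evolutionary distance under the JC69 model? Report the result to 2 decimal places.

0.27

p = 576/2548 ≈ 0.22606.
d = −(3/4) ln(1 − 4p/3) = −0.75 ln(1 − 0.301413) = −0.75 ln(0.698587)
  = −0.75 × (-0.358696) = 0.269022 substitutions/site.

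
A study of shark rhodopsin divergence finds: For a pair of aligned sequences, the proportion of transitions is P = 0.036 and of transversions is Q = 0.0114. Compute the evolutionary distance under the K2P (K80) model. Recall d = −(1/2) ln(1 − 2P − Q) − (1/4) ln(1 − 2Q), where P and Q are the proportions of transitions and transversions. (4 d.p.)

Under the Kimura two-parameter model, d = −½ ln(1 − 2P − Q) − ¼ ln(1 − 2Q).
1 − 2P − Q = 0.9166, giving −½ ln(0.9166) = 0.043542.
1 − 2Q = 0.9772, giving −¼ ln(0.9772) = 0.005766.
d = 0.043542 + 0.005766 = 0.049308.

0.0493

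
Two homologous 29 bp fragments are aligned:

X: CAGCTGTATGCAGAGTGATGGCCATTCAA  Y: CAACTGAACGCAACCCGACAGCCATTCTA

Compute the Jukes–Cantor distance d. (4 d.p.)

The sequences differ at 10 of 29 sites (3, 7, 9, 13, 14, 15, 16, 19, 20, 28), so p = 10/29 ≈ 0.344828.
d = −(3/4) ln(1 − 4p/3) = −0.75 ln(1 − 0.459771) = −0.75 ln(0.540229)
  = −0.75 × (-0.615762) = 0.461822 substitutions/site.

0.4618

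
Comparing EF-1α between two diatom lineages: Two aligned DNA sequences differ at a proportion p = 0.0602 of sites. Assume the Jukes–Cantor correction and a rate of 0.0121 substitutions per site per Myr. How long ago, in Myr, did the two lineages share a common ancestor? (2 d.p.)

2.59

d = −(3/4) ln(1 − 4p/3) = −0.75 ln(1 − 0.080267) = −0.75 ln(0.919733)
  = −0.75 × (-0.083672) = 0.062754 substitutions/site.
Under a molecular clock d = 2μt, so t = d/(2μ) = 0.062754 / (2 × 0.0121) = 2.59 Myr.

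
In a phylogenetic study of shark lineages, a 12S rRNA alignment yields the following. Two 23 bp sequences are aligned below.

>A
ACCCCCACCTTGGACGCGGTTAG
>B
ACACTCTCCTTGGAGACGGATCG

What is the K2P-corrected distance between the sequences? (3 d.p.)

0.391

Of 23 sites, 2 differences are transitions and 5 are transversions, so P = 2/23 ≈ 0.086957 and Q = 5/23 ≈ 0.217391.
Under the Kimura two-parameter model, d = −½ ln(1 − 2P − Q) − ¼ ln(1 − 2Q).
1 − 2P − Q = 0.608695, giving −½ ln(0.608695) = 0.248219.
1 − 2Q = 0.565218, giving −¼ ln(0.565218) = 0.142636.
d = 0.248219 + 0.142636 = 0.390855.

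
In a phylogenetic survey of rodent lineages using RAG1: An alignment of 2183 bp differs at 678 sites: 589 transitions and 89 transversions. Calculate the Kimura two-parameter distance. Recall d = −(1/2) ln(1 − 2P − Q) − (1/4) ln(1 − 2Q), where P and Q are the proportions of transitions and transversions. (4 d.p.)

P = 589/2183 ≈ 0.269812 and Q = 89/2183 ≈ 0.04077.
Under the Kimura two-parameter model, d = −½ ln(1 − 2P − Q) − ¼ ln(1 − 2Q).
1 − 2P − Q = 0.419606, giving −½ ln(0.419606) = 0.434220.
1 − 2Q = 0.91846, giving −¼ ln(0.91846) = 0.021264.
d = 0.434220 + 0.021264 = 0.455484.

0.4555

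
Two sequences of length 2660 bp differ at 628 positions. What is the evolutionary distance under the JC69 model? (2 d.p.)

p = 628/2660 ≈ 0.23609.
d = −(3/4) ln(1 − 4p/3) = −0.75 ln(1 − 0.314787) = −0.75 ln(0.685213)
  = −0.75 × (-0.378026) = 0.283520 substitutions/site.

0.28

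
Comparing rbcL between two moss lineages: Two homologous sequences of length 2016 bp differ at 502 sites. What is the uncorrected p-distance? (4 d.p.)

p = 502/2016 = 0.249007… ≈ 0.2490 (to 4 d.p.).

0.2490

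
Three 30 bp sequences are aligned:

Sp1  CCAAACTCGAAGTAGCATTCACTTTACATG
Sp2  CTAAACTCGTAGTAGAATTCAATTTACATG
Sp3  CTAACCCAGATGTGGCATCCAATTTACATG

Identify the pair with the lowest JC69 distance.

Sp1–Sp2: 4/30 differ, p = 0.133, d = 0.147.
Sp1–Sp3: 8/30 differ, p = 0.267, d = 0.330.
Sp2–Sp3: 8/30 differ, p = 0.267, d = 0.330.
The smallest distance is between Sp1 and Sp2.

Sp1 and Sp2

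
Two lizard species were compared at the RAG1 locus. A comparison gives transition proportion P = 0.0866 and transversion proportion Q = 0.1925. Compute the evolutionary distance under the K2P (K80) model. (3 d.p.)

Under the Kimura two-parameter model, d = −½ ln(1 − 2P − Q) − ¼ ln(1 − 2Q).
1 − 2P − Q = 0.6343, giving −½ ln(0.6343) = 0.227617.
1 − 2Q = 0.615, giving −¼ ln(0.615) = 0.121533.
d = 0.227617 + 0.121533 = 0.349150.

0.349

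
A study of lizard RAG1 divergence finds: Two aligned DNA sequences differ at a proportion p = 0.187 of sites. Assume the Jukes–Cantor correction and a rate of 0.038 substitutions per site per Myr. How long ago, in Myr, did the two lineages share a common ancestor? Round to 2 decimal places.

d = −(3/4) ln(1 − 4p/3) = −0.75 ln(1 − 0.249333) = −0.75 ln(0.750667)
  = −0.75 × (-0.286793) = 0.215095 substitutions/site.
Under a molecular clock d = 2μt, so t = d/(2μ) = 0.215095 / (2 × 0.038) = 2.83 Myr.

2.83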